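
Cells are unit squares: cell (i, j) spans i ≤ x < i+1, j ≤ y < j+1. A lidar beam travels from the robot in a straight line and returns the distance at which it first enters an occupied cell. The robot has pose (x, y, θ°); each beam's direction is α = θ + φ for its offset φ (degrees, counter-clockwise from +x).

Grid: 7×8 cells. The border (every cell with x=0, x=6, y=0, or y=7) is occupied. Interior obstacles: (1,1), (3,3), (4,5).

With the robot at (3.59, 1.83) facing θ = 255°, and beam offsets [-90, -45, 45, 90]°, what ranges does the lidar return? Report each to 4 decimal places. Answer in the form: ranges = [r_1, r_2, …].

beam 1: φ=-90°, α=165°
  d=(-0.9659,0.2588)  start (3,1)  tX=0.6108 tY=0.6568  stride 1/|dx|=1.0353 1/|dy|=3.8637
    cross x-line → (2,1), t=0.6108
    cross y-line → (2,2), t=0.6568
    cross x-line → (1,2), t=1.6461
    cross x-line → (0,2), t=2.6814 (wall)
  → r_1 = 2.6814
beam 2: φ=-45°, α=210°
  d=(-0.8660,-0.5000)  start (3,1)  tX=0.6813 tY=1.6600  stride 1/|dx|=1.1547 1/|dy|=2.0000
    cross x-line → (2,1), t=0.6813
    cross y-line → (2,0), t=1.6600 (wall)
  → r_2 = 1.6600
beam 3: φ=45°, α=300°
  d=(0.5000,-0.8660)  start (3,1)  tX=0.8200 tY=0.9584  stride 1/|dx|=2.0000 1/|dy|=1.1547
    cross x-line → (4,1), t=0.8200
    cross y-line → (4,0), t=0.9584 (wall)
  → r_3 = 0.9584
beam 4: φ=90°, α=345°
  d=(0.9659,-0.2588)  start (3,1)  tX=0.4245 tY=3.2069  stride 1/|dx|=1.0353 1/|dy|=3.8637
    cross x-line → (4,1), t=0.4245
    cross x-line → (5,1), t=1.4597
    cross x-line → (6,1), t=2.4950 (wall)
  → r_4 = 2.4950

ranges = [2.6814, 1.6600, 0.9584, 2.4950]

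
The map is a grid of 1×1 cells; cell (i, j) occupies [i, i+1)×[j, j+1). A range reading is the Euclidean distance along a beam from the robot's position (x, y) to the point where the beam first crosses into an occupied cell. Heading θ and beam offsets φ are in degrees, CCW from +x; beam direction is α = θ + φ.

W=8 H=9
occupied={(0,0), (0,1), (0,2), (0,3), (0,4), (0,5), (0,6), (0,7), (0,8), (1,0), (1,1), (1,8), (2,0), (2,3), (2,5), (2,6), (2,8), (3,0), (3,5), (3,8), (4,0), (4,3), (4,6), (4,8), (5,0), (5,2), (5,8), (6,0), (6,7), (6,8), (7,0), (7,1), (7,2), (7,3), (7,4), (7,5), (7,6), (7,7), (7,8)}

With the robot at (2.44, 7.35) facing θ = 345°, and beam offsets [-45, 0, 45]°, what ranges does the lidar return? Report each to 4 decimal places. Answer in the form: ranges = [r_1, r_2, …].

beam 1: φ=-45°, α=300°
  cosα=0.5000 sinα=-0.8660 | (2,7) | tMaxX 1.1200 tMaxY 0.4041 | tΔX 2.0000 tΔY 1.1547
    t=0.4041 [y] (2,6) — stop
  → r_1 = 0.4041
beam 2: φ=0°, α=345°
  cosα=0.9659 sinα=-0.2588 | (2,7) | tMaxX 0.5798 tMaxY 1.3523 | tΔX 1.0353 tΔY 3.8637
    t=0.5798 [x] (3,7)
    t=1.3523 [y] (3,6)
    t=1.6150 [x] (4,6) — stop
  → r_2 = 1.6150
beam 3: φ=45°, α=30°
  cosα=0.8660 sinα=0.5000 | (2,7) | tMaxX 0.6466 tMaxY 1.3000 | tΔX 1.1547 tΔY 2.0000
    t=0.6466 [x] (3,7)
    t=1.3000 [y] (3,8) — stop
  → r_3 = 1.3000

ranges = [0.4041, 1.6150, 1.3000]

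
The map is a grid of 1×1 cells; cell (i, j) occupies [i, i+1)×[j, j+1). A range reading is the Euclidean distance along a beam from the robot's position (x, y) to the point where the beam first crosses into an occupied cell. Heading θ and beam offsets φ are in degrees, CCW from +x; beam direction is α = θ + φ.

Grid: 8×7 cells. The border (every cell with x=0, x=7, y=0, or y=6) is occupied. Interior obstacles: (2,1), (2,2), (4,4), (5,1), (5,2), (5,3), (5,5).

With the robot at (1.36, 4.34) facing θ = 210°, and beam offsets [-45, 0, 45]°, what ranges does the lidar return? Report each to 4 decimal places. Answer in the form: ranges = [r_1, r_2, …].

beam 1: φ=-45°, α=165°
  dir = (cos 165°, sin 165°) = (-0.9659, 0.2588); from cell (1,4)
  next x-line at t=0.3727, next y-line at t=2.5500; Δt_x=1.0353, Δt_y=3.8637
    x: enter (0,4) at t=0.3727 ← occupied
  → r_1 = 0.3727
beam 2: φ=0°, α=210°
  dir = (cos 210°, sin 210°) = (-0.8660, -0.5000); from cell (1,4)
  next x-line at t=0.4157, next y-line at t=0.6800; Δt_x=1.1547, Δt_y=2.0000
    x: enter (0,4) at t=0.4157 ← occupied
  → r_2 = 0.4157
beam 3: φ=45°, α=255°
  dir = (cos 255°, sin 255°) = (-0.2588, -0.9659); from cell (1,4)
  next x-line at t=1.3909, next y-line at t=0.3520; Δt_x=3.8637, Δt_y=1.0353
    y: enter (1,3) at t=0.3520
    y: enter (1,2) at t=1.3873
    x: enter (0,2) at t=1.3909 ← occupied
  → r_3 = 1.3909

ranges = [0.3727, 0.4157, 1.3909]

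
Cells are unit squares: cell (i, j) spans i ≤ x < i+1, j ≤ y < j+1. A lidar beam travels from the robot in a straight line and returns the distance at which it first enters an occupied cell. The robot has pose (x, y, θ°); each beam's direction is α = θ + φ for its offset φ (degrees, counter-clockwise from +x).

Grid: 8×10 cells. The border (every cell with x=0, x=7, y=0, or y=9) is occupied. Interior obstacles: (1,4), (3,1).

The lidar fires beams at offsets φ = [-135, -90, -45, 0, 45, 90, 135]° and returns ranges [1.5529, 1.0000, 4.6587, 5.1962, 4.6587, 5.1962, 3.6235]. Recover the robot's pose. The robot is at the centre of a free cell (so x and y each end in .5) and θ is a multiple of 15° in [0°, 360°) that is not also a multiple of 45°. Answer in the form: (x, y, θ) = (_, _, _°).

(x, y, θ) = (2.5, 5.5, 300°)

Candidates: 46 free-cell centres × 16 headings = 736 poses. Raycast each; keep the one whose scan matches to 4 dp.
  (3.5, 7.5, 105°): beam 1 = 4.0415 ≠ 1.5529 ✗
  (5.5, 4.5, 285°): beam 1 = 5.1962 ≠ 1.5529 ✗
  (2.5, 8.5, 300°): beam 2 = 1.7321 ≠ 1.0000 ✗
  (3.5, 4.5, 240°): beam 1 = 4.6587 ≠ 1.5529 ✗
  …
  (2.5, 5.5, 300°): r_1=1.5529, r_2=1.0000, r_3=4.6587, r_4=5.1962, r_5=4.6587, r_6=5.1962, r_7=3.6235 — all match ✓
Unique over the lattice → pose = (2.5, 5.5, 300°).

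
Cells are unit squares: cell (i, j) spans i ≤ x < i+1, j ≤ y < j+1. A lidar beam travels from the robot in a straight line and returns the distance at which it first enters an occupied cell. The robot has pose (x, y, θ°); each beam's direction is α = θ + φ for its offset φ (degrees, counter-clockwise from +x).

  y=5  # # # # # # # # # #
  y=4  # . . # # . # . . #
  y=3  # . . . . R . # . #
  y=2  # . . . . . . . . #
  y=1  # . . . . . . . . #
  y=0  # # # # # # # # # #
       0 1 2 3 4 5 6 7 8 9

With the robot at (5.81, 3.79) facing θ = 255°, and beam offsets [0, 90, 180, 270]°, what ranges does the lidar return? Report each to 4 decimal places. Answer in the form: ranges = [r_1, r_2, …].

ranges = [2.8884, 1.2320, 0.7341, 0.8386]

beam 1: φ=0°, α=255°
  direction (-0.2588, -0.9659); cell (5,3); t to first gridline: x 3.1296, y 0.8179 (then +3.8637 / +1.0353)
    (5,2) via y @ 0.8179
    (5,1) via y @ 1.8531
    (5,0) via y @ 2.8884  # hit
  → r_1 = 2.8884
beam 2: φ=90°, α=345°
  direction (0.9659, -0.2588); cell (5,3); t to first gridline: x 0.1967, y 3.0523 (then +1.0353 / +3.8637)
    (6,3) via x @ 0.1967
    (7,3) via x @ 1.2320  # hit
  → r_2 = 1.2320
beam 3: φ=180°, α=75°
  direction (0.2588, 0.9659); cell (5,3); t to first gridline: x 0.7341, y 0.2174 (then +3.8637 / +1.0353)
    (5,4) via y @ 0.2174
    (6,4) via x @ 0.7341  # hit
  → r_3 = 0.7341
beam 4: φ=270°, α=165°
  direction (-0.9659, 0.2588); cell (5,3); t to first gridline: x 0.8386, y 0.8114 (then +1.0353 / +3.8637)
    (5,4) via y @ 0.8114
    (4,4) via x @ 0.8386  # hit
  → r_4 = 0.8386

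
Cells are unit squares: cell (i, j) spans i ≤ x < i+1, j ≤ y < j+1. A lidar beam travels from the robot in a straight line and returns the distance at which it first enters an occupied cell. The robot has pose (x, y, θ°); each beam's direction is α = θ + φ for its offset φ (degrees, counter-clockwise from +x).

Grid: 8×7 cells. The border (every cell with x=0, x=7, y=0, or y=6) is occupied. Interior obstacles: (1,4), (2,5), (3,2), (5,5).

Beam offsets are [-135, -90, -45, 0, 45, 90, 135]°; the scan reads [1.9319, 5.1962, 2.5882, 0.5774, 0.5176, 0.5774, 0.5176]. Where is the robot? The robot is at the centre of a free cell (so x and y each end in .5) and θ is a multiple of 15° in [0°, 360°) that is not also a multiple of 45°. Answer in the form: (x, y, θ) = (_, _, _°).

Enumerate (i+0.5, j+0.5, θ) over the 26 free cells and 16 admissible headings. For each, cast all 7 beams and compare to the given ranges.
  (6.5, 5.5, 105°): beam 1 = 0.5774 ≠ 1.9319 ✗
  (5.5, 1.5, 75°): beam 1 = 0.5774 ≠ 1.9319 ✗
  (1.5, 2.5, 300°): beam 1 = 0.5176 ≠ 1.9319 ✗
  (1.5, 3.5, 300°): beam 1 = 0.5176 ≠ 1.9319 ✗
  …
  (2.5, 4.5, 60°): r_1=1.9319, r_2=5.1962, r_3=2.5882, r_4=0.5774, r_5=0.5176, r_6=0.5774, r_7=0.5176 — all match ✓
No second candidate reproduces the full scan.

(x, y, θ) = (2.5, 4.5, 60°)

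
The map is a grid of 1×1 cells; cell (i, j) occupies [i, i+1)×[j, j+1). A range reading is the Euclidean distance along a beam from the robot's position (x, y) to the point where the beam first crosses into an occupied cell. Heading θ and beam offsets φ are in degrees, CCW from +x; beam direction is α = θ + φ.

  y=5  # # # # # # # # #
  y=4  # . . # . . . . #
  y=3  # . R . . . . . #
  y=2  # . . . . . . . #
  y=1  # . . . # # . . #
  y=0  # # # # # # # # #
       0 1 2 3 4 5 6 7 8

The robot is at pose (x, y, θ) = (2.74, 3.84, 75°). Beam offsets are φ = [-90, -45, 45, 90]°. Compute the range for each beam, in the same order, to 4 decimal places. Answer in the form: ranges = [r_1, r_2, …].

ranges = [5.4456, 0.3200, 1.3395, 1.8014]

beam 1: φ=-90°, α=345°
  d=(0.9659,-0.2588)  start (2,3)  tX=0.2692 tY=3.2455  stride 1/|dx|=1.0353 1/|dy|=3.8637
    cross x-line → (3,3), t=0.2692
    cross x-line → (4,3), t=1.3044
    cross x-line → (5,3), t=2.3397
    cross y-line → (5,2), t=3.2455
    cross x-line → (6,2), t=3.3750
    cross x-line → (7,2), t=4.4103
    cross x-line → (8,2), t=5.4456 (wall)
  → r_1 = 5.4456
beam 2: φ=-45°, α=30°
  d=(0.8660,0.5000)  start (2,3)  tX=0.3002 tY=0.3200  stride 1/|dx|=1.1547 1/|dy|=2.0000
    cross x-line → (3,3), t=0.3002
    cross y-line → (3,4), t=0.3200 (wall)
  → r_2 = 0.3200
beam 3: φ=45°, α=120°
  d=(-0.5000,0.8660)  start (2,3)  tX=1.4800 tY=0.1848  stride 1/|dx|=2.0000 1/|dy|=1.1547
    cross y-line → (2,4), t=0.1848
    cross y-line → (2,5), t=1.3395 (wall)
  → r_3 = 1.3395
beam 4: φ=90°, α=165°
  d=(-0.9659,0.2588)  start (2,3)  tX=0.7661 tY=0.6182  stride 1/|dx|=1.0353 1/|dy|=3.8637
    cross y-line → (2,4), t=0.6182
    cross x-line → (1,4), t=0.7661
    cross x-line → (0,4), t=1.8014 (wall)
  → r_4 = 1.8014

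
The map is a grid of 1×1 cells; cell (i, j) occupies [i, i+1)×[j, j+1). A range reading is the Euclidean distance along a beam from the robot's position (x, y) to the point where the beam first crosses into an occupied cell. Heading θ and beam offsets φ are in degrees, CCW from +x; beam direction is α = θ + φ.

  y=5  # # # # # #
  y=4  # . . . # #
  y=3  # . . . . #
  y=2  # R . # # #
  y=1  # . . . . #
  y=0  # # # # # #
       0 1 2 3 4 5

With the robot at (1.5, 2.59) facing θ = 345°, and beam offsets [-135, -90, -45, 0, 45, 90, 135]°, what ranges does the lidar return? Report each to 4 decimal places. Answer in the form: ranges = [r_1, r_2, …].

beam 1: φ=-135°, α=210°
  d=(-0.8660,-0.5000)  start (1,2)  tX=0.5774 tY=1.1800  stride 1/|dx|=1.1547 1/|dy|=2.0000
    cross x-line → (0,2), t=0.5774 (wall)
  → r_1 = 0.5774
beam 2: φ=-90°, α=255°
  d=(-0.2588,-0.9659)  start (1,2)  tX=1.9319 tY=0.6108  stride 1/|dx|=3.8637 1/|dy|=1.0353
    cross y-line → (1,1), t=0.6108
    cross y-line → (1,0), t=1.6461 (wall)
  → r_2 = 1.6461
beam 3: φ=-45°, α=300°
  d=(0.5000,-0.8660)  start (1,2)  tX=1.0000 tY=0.6813  stride 1/|dx|=2.0000 1/|dy|=1.1547
    cross y-line → (1,1), t=0.6813
    cross x-line → (2,1), t=1.0000
    cross y-line → (2,0), t=1.8360 (wall)
  → r_3 = 1.8360
beam 4: φ=0°, α=345°
  d=(0.9659,-0.2588)  start (1,2)  tX=0.5176 tY=2.2796  stride 1/|dx|=1.0353 1/|dy|=3.8637
    cross x-line → (2,2), t=0.5176
    cross x-line → (3,2), t=1.5529 (wall)
  → r_4 = 1.5529
beam 5: φ=45°, α=30°
  d=(0.8660,0.5000)  start (1,2)  tX=0.5774 tY=0.8200  stride 1/|dx|=1.1547 1/|dy|=2.0000
    cross x-line → (2,2), t=0.5774
    cross y-line → (2,3), t=0.8200
    cross x-line → (3,3), t=1.7321
    cross y-line → (3,4), t=2.8200
    cross x-line → (4,4), t=2.8868 (wall)
  → r_5 = 2.8868
beam 6: φ=90°, α=75°
  d=(0.2588,0.9659)  start (1,2)  tX=1.9319 tY=0.4245  stride 1/|dx|=3.8637 1/|dy|=1.0353
    cross y-line → (1,3), t=0.4245
    cross y-line → (1,4), t=1.4597
    cross x-line → (2,4), t=1.9319
    cross y-line → (2,5), t=2.4950 (wall)
  → r_6 = 2.4950
beam 7: φ=135°, α=120°
  d=(-0.5000,0.8660)  start (1,2)  tX=1.0000 tY=0.4734  stride 1/|dx|=2.0000 1/|dy|=1.1547
    cross y-line → (1,3), t=0.4734
    cross x-line → (0,3), t=1.0000 (wall)
  → r_7 = 1.0000

ranges = [0.5774, 1.6461, 1.8360, 1.5529, 2.8868, 2.4950, 1.0000]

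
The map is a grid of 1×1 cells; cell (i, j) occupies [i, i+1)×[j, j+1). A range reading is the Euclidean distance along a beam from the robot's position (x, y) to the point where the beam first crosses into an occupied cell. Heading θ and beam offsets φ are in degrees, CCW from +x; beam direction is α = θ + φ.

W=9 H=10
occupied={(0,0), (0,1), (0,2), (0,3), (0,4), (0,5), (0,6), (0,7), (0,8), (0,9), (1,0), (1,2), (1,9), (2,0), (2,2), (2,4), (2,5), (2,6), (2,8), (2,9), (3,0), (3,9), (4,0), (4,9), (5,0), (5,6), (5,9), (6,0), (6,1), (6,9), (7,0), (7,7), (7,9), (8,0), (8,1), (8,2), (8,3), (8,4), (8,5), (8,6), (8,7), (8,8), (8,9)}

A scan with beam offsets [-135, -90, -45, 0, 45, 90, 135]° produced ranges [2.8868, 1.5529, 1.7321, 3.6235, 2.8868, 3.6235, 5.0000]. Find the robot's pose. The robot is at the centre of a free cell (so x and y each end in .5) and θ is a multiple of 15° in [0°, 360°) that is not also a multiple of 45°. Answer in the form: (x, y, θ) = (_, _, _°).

(x, y, θ) = (6.5, 3.5, 75°)

Candidates: 47 free-cell centres × 16 headings = 752 poses. Raycast each; keep the one whose scan matches to 4 dp.
  (1.5, 5.5, 210°): beam 1 = 2.5882 ≠ 2.8868 ✗
  (3.5, 1.5, 15°): beam 1 = 0.5774 ≠ 2.8868 ✗
  (4.5, 2.5, 330°): beam 1 = 1.5529 ≠ 2.8868 ✗
  …
  (6.5, 3.5, 75°): r_1=2.8868, r_2=1.5529, r_3=1.7321, r_4=3.6235, r_5=2.8868, r_6=3.6235, r_7=5.0000 — all match ✓
No second candidate reproduces the full scan.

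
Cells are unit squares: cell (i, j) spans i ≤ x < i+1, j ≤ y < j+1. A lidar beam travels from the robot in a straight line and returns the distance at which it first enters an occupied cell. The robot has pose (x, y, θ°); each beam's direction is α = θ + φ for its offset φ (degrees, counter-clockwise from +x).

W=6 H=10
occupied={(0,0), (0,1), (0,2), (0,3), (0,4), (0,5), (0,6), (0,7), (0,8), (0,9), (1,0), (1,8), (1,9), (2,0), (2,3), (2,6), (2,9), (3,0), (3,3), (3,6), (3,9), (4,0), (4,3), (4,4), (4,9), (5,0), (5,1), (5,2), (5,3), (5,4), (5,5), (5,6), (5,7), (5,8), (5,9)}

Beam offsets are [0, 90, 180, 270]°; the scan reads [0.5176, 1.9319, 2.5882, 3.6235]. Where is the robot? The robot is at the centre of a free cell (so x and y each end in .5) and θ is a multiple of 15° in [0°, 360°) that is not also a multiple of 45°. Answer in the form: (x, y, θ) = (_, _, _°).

Enumerate (i+0.5, j+0.5, θ) over the 25 free cells and 16 admissible headings. For each, cast all 4 beams and compare to the given ranges.
  (1.5, 1.5, 150°): beam 1 = 0.5774 ≠ 0.5176 ✗
  (1.5, 3.5, 165°): beam 3 = 0.5176 ≠ 2.5882 ✗
  (4.5, 1.5, 345°): beam 2 = 1.5529 ≠ 1.9319 ✗
  (4.5, 1.5, 300°): beam 1 = 0.5774 ≠ 0.5176 ✗
  (3.5, 1.5, 60°): beam 1 = 1.7321 ≠ 0.5176 ✗
  …
  (1.5, 5.5, 165°): r_1=0.5176, r_2=1.9319, r_3=2.5882, r_4=3.6235 — all match ✓
Only this pose fits every beam.

(x, y, θ) = (1.5, 5.5, 165°)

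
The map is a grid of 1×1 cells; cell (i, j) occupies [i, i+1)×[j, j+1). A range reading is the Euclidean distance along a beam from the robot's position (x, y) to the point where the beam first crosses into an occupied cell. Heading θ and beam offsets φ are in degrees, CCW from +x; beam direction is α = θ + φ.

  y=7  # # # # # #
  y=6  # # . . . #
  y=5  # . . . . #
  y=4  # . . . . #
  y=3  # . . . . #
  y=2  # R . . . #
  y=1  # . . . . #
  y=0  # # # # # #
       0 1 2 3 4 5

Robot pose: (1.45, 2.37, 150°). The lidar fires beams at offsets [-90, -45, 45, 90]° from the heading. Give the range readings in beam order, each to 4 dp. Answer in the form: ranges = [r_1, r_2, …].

beam 1: φ=-90°, α=60°
  dir = (cos 60°, sin 60°) = (0.5000, 0.8660); from cell (1,2)
  next x-line at t=1.1000, next y-line at t=0.7275; Δt_x=2.0000, Δt_y=1.1547
    y: enter (1,3) at t=0.7275
    x: enter (2,3) at t=1.1000
    y: enter (2,4) at t=1.8822
    y: enter (2,5) at t=3.0369
    x: enter (3,5) at t=3.1000
    y: enter (3,6) at t=4.1916
    x: enter (4,6) at t=5.1000
    y: enter (4,7) at t=5.3463 ← occupied
  → r_1 = 5.3463
beam 2: φ=-45°, α=105°
  dir = (cos 105°, sin 105°) = (-0.2588, 0.9659); from cell (1,2)
  next x-line at t=1.7387, next y-line at t=0.6522; Δt_x=3.8637, Δt_y=1.0353
    y: enter (1,3) at t=0.6522
    y: enter (1,4) at t=1.6875
    x: enter (0,4) at t=1.7387 ← occupied
  → r_2 = 1.7387
beam 3: φ=45°, α=195°
  dir = (cos 195°, sin 195°) = (-0.9659, -0.2588); from cell (1,2)
  next x-line at t=0.4659, next y-line at t=1.4296; Δt_x=1.0353, Δt_y=3.8637
    x: enter (0,2) at t=0.4659 ← occupied
  → r_3 = 0.4659
beam 4: φ=90°, α=240°
  dir = (cos 240°, sin 240°) = (-0.5000, -0.8660); from cell (1,2)
  next x-line at t=0.9000, next y-line at t=0.4272; Δt_x=2.0000, Δt_y=1.1547
    y: enter (1,1) at t=0.4272
    x: enter (0,1) at t=0.9000 ← occupied
  → r_4 = 0.9000

ranges = [5.3463, 1.7387, 0.4659, 0.9000]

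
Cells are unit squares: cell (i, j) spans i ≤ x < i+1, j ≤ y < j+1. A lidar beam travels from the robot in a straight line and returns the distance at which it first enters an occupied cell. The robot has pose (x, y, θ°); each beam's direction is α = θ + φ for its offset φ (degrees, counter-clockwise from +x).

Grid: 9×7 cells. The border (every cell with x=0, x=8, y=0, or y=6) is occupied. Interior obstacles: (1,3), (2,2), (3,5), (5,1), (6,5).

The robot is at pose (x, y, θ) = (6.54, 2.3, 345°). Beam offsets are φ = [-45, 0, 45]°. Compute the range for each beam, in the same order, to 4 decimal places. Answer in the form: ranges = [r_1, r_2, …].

beam 1: φ=-45°, α=300°
  cosα=0.5000 sinα=-0.8660 | (6,2) | tMaxX 0.9200 tMaxY 0.3464 | tΔX 2.0000 tΔY 1.1547
    t=0.3464 [y] (6,1)
    t=0.9200 [x] (7,1)
    t=1.5011 [y] (7,0) — stop
  → r_1 = 1.5011
beam 2: φ=0°, α=345°
  cosα=0.9659 sinα=-0.2588 | (6,2) | tMaxX 0.4762 tMaxY 1.1591 | tΔX 1.0353 tΔY 3.8637
    t=0.4762 [x] (7,2)
    t=1.1591 [y] (7,1)
    t=1.5115 [x] (8,1) — stop
  → r_2 = 1.5115
beam 3: φ=45°, α=30°
  cosα=0.8660 sinα=0.5000 | (6,2) | tMaxX 0.5312 tMaxY 1.4000 | tΔX 1.1547 tΔY 2.0000
    t=0.5312 [x] (7,2)
    t=1.4000 [y] (7,3)
    t=1.6859 [x] (8,3) — stop
  → r_3 = 1.6859

ranges = [1.5011, 1.5115, 1.6859]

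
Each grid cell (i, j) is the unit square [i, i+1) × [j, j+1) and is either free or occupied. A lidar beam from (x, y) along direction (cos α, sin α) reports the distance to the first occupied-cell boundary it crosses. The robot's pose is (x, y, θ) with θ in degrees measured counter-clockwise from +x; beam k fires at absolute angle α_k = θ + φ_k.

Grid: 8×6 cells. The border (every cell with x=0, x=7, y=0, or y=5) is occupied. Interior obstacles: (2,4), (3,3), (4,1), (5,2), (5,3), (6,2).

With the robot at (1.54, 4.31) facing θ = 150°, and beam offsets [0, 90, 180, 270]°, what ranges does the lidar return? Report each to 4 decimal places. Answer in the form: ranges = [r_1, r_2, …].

beam 1: φ=0°, α=150°
  d=(-0.8660,0.5000)  start (1,4)  tX=0.6235 tY=1.3800  stride 1/|dx|=1.1547 1/|dy|=2.0000
    cross x-line → (0,4), t=0.6235 (wall)
  → r_1 = 0.6235
beam 2: φ=90°, α=240°
  d=(-0.5000,-0.8660)  start (1,4)  tX=1.0800 tY=0.3580  stride 1/|dx|=2.0000 1/|dy|=1.1547
    cross y-line → (1,3), t=0.3580
    cross x-line → (0,3), t=1.0800 (wall)
  → r_2 = 1.0800
beam 3: φ=180°, α=330°
  d=(0.8660,-0.5000)  start (1,4)  tX=0.5312 tY=0.6200  stride 1/|dx|=1.1547 1/|dy|=2.0000
    cross x-line → (2,4), t=0.5312 (wall)
  → r_3 = 0.5312
beam 4: φ=270°, α=60°
  d=(0.5000,0.8660)  start (1,4)  tX=0.9200 tY=0.7967  stride 1/|dx|=2.0000 1/|dy|=1.1547
    cross y-line → (1,5), t=0.7967 (wall)
  → r_4 = 0.7967

ranges = [0.6235, 1.0800, 0.5312, 0.7967]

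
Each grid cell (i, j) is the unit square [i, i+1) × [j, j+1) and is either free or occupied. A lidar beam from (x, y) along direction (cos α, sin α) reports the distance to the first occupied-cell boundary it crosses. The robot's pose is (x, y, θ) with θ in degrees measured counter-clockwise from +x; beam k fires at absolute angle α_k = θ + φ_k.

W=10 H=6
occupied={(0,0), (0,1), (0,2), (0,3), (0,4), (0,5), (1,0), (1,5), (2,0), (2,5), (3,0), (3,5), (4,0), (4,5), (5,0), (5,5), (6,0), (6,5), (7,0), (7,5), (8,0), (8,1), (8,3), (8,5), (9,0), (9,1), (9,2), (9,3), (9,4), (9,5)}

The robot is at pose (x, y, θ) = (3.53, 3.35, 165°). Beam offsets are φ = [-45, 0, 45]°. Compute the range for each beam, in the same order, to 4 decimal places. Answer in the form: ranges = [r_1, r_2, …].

beam 1: φ=-45°, α=120°
  d=(-0.5000,0.8660)  start (3,3)  tX=1.0600 tY=0.7506  stride 1/|dx|=2.0000 1/|dy|=1.1547
    cross y-line → (3,4), t=0.7506
    cross x-line → (2,4), t=1.0600
    cross y-line → (2,5), t=1.9053 (wall)
  → r_1 = 1.9053
beam 2: φ=0°, α=165°
  d=(-0.9659,0.2588)  start (3,3)  tX=0.5487 tY=2.5114  stride 1/|dx|=1.0353 1/|dy|=3.8637
    cross x-line → (2,3), t=0.5487
    cross x-line → (1,3), t=1.5840
    cross y-line → (1,4), t=2.5114
    cross x-line → (0,4), t=2.6192 (wall)
  → r_2 = 2.6192
beam 3: φ=45°, α=210°
  d=(-0.8660,-0.5000)  start (3,3)  tX=0.6120 tY=0.7000  stride 1/|dx|=1.1547 1/|dy|=2.0000
    cross x-line → (2,3), t=0.6120
    cross y-line → (2,2), t=0.7000
    cross x-line → (1,2), t=1.7667
    cross y-line → (1,1), t=2.7000
    cross x-line → (0,1), t=2.9214 (wall)
  → r_3 = 2.9214

ranges = [1.9053, 2.6192, 2.9214]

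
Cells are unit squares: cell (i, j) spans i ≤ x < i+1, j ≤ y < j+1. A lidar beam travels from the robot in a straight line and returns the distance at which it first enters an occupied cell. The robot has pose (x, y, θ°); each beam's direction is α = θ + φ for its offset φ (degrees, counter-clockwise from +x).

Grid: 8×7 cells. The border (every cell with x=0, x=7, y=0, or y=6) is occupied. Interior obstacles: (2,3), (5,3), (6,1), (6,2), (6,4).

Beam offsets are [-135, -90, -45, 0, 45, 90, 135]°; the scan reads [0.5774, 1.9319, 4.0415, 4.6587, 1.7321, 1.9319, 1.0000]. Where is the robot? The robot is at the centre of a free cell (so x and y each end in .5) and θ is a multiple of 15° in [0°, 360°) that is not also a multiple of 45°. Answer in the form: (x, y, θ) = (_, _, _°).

Candidates: 25 free-cell centres × 16 headings = 400 poses. Raycast each; keep the one whose scan matches to 4 dp.
  (2.5, 2.5, 240°): beam 1 = 0.5176 ≠ 0.5774 ✗
  (3.5, 1.5, 285°): beam 1 = 2.8868 ≠ 0.5774 ✗
  (2.5, 2.5, 60°): beam 1 = 1.5529 ≠ 0.5774 ✗
  (3.5, 1.5, 300°): beam 1 = 2.5882 ≠ 0.5774 ✗
  …
  (4.5, 5.5, 255°): r_1=0.5774, r_2=1.9319, r_3=4.0415, r_4=4.6587, r_5=1.7321, r_6=1.9319, r_7=1.0000 — all match ✓
No second candidate reproduces the full scan.

(x, y, θ) = (4.5, 5.5, 255°)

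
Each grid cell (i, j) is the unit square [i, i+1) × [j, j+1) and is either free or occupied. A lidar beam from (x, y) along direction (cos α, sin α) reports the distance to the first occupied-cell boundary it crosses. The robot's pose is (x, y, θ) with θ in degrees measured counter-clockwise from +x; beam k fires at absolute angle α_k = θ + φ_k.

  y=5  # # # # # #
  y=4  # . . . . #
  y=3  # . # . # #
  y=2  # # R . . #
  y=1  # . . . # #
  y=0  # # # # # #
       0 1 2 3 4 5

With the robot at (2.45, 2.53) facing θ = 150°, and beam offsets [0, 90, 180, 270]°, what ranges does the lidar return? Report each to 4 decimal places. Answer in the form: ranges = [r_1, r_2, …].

ranges = [0.5196, 1.7667, 1.7898, 0.5427]

beam 1: φ=0°, α=150°
  direction (-0.8660, 0.5000); cell (2,2); t to first gridline: x 0.5196, y 0.9400 (then +1.1547 / +2.0000)
    (1,2) via x @ 0.5196  # hit
  → r_1 = 0.5196
beam 2: φ=90°, α=240°
  direction (-0.5000, -0.8660); cell (2,2); t to first gridline: x 0.9000, y 0.6120 (then +2.0000 / +1.1547)
    (2,1) via y @ 0.6120
    (1,1) via x @ 0.9000
    (1,0) via y @ 1.7667  # hit
  → r_2 = 1.7667
beam 3: φ=180°, α=330°
  direction (0.8660, -0.5000); cell (2,2); t to first gridline: x 0.6351, y 1.0600 (then +1.1547 / +2.0000)
    (3,2) via x @ 0.6351
    (3,1) via y @ 1.0600
    (4,1) via x @ 1.7898  # hit
  → r_3 = 1.7898
beam 4: φ=270°, α=60°
  direction (0.5000, 0.8660); cell (2,2); t to first gridline: x 1.1000, y 0.5427 (then +2.0000 / +1.1547)
    (2,3) via y @ 0.5427  # hit
  → r_4 = 0.5427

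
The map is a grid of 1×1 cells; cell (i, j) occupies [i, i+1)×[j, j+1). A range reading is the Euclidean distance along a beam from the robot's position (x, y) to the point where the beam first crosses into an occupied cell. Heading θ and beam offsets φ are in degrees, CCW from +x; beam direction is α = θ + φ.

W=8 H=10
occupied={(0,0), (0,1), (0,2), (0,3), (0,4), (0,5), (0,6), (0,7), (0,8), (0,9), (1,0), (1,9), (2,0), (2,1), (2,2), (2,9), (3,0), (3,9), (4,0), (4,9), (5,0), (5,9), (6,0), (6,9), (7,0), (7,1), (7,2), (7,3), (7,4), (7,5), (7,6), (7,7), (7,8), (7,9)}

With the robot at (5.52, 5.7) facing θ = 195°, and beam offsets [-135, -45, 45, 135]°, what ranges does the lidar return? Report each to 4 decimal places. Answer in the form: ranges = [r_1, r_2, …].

beam 1: φ=-135°, α=60°
  cosα=0.5000 sinα=0.8660 | (5,5) | tMaxX 0.9600 tMaxY 0.3464 | tΔX 2.0000 tΔY 1.1547
    t=0.3464 [y] (5,6)
    t=0.9600 [x] (6,6)
    t=1.5011 [y] (6,7)
    t=2.6558 [y] (6,8)
    t=2.9600 [x] (7,8) — stop
  → r_1 = 2.9600
beam 2: φ=-45°, α=150°
  cosα=-0.8660 sinα=0.5000 | (5,5) | tMaxX 0.6004 tMaxY 0.6000 | tΔX 1.1547 tΔY 2.0000
    t=0.6000 [y] (5,6)
    t=0.6004 [x] (4,6)
    t=1.7551 [x] (3,6)
    t=2.6000 [y] (3,7)
    t=2.9098 [x] (2,7)
    t=4.0645 [x] (1,7)
    t=4.6000 [y] (1,8)
    t=5.2192 [x] (0,8) — stop
  → r_2 = 5.2192
beam 3: φ=45°, α=240°
  cosα=-0.5000 sinα=-0.8660 | (5,5) | tMaxX 1.0400 tMaxY 0.8083 | tΔX 2.0000 tΔY 1.1547
    t=0.8083 [y] (5,4)
    t=1.0400 [x] (4,4)
    t=1.9630 [y] (4,3)
    t=3.0400 [x] (3,3)
    t=3.1177 [y] (3,2)
    t=4.2724 [y] (3,1)
    t=5.0400 [x] (2,1) — stop
  → r_3 = 5.0400
beam 4: φ=135°, α=330°
  cosα=0.8660 sinα=-0.5000 | (5,5) | tMaxX 0.5543 tMaxY 1.4000 | tΔX 1.1547 tΔY 2.0000
    t=0.5543 [x] (6,5)
    t=1.4000 [y] (6,4)
    t=1.7090 [x] (7,4) — stop
  → r_4 = 1.7090

ranges = [2.9600, 5.2192, 5.0400, 1.7090]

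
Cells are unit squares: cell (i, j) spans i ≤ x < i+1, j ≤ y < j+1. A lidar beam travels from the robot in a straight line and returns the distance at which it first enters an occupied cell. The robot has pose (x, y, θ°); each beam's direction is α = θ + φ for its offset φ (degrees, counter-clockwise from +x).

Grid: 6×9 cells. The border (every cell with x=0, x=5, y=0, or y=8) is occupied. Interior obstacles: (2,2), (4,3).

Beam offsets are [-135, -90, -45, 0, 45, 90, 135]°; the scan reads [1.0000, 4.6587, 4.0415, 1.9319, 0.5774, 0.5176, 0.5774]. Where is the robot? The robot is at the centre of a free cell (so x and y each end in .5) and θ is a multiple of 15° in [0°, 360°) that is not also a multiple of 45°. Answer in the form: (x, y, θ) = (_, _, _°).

The pose lattice has 26·16 = 416 candidates. Test each by forward raycasting.
  (4.5, 4.5, 60°): beam 1 = 0.5176 ≠ 1.0000 ✗
  (1.5, 6.5, 210°): beam 1 = 1.5529 ≠ 1.0000 ✗
  (3.5, 4.5, 30°): beam 1 = 1.9319 ≠ 1.0000 ✗
  (4.5, 5.5, 210°): beam 1 = 1.9319 ≠ 1.0000 ✗
  (4.5, 4.5, 240°): beam 1 = 3.6235 ≠ 1.0000 ✗
  …
  (1.5, 7.5, 15°): r_1=1.0000, r_2=4.6587, r_3=4.0415, r_4=1.9319, r_5=0.5774, r_6=0.5176, r_7=0.5774 — all match ✓
Only this pose fits every beam.

(x, y, θ) = (1.5, 7.5, 15°)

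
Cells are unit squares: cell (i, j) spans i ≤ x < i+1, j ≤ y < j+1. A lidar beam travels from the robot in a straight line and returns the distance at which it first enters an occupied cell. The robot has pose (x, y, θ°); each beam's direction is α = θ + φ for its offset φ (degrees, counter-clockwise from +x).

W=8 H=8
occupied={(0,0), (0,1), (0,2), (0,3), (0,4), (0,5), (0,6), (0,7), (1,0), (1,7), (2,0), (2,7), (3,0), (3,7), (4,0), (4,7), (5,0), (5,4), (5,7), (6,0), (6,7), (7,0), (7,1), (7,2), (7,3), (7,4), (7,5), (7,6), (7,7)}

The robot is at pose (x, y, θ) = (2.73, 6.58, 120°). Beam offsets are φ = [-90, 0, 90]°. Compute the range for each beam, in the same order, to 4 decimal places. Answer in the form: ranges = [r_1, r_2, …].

beam 1: φ=-90°, α=30°
  cosα=0.8660 sinα=0.5000 | (2,6) | tMaxX 0.3118 tMaxY 0.8400 | tΔX 1.1547 tΔY 2.0000
    t=0.3118 [x] (3,6)
    t=0.8400 [y] (3,7) — stop
  → r_1 = 0.8400
beam 2: φ=0°, α=120°
  cosα=-0.5000 sinα=0.8660 | (2,6) | tMaxX 1.4600 tMaxY 0.4850 | tΔX 2.0000 tΔY 1.1547
    t=0.4850 [y] (2,7) — stop
  → r_2 = 0.4850
beam 3: φ=90°, α=210°
  cosα=-0.8660 sinα=-0.5000 | (2,6) | tMaxX 0.8429 tMaxY 1.1600 | tΔX 1.1547 tΔY 2.0000
    t=0.8429 [x] (1,6)
    t=1.1600 [y] (1,5)
    t=1.9976 [x] (0,5) — stop
  → r_3 = 1.9976

ranges = [0.8400, 0.4850, 1.9976]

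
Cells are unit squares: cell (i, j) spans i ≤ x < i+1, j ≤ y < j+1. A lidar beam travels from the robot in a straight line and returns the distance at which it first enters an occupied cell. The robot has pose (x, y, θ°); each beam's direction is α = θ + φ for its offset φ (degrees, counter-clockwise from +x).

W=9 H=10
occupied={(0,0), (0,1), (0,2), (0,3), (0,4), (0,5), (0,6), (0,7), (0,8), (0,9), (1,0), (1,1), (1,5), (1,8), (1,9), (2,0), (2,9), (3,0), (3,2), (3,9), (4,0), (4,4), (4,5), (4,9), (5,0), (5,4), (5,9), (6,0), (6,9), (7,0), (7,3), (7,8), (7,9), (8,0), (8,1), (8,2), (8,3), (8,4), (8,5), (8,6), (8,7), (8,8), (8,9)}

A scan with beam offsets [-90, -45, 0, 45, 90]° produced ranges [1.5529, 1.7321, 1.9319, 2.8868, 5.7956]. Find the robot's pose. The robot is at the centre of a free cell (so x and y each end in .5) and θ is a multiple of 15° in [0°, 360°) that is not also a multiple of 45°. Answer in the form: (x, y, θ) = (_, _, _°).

(x, y, θ) = (3.5, 7.5, 165°)

The pose lattice has 47·16 = 752 candidates. Test each by forward raycasting.
  (2.5, 4.5, 300°): beam 1 = 1.7321 ≠ 1.5529 ✗
  (3.5, 5.5, 150°): beam 1 = 4.0415 ≠ 1.5529 ✗
  (1.5, 6.5, 240°): beam 1 = 0.5774 ≠ 1.5529 ✗
  …
  (3.5, 7.5, 165°): r_1=1.5529, r_2=1.7321, r_3=1.9319, r_4=2.8868, r_5=5.7956 — all match ✓
Only this pose fits every beam.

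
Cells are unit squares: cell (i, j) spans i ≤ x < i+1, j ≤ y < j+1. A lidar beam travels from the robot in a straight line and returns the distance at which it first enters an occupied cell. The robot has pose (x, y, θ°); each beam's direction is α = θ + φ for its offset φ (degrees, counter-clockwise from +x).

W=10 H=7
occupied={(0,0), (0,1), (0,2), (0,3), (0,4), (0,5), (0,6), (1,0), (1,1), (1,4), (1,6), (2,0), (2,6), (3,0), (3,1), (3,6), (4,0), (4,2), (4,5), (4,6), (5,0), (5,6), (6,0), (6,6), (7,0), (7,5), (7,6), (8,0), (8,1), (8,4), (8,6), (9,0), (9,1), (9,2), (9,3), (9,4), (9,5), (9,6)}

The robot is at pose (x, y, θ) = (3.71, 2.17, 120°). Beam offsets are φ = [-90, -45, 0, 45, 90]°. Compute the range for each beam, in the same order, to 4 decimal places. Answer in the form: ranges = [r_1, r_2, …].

ranges = [0.3349, 2.9298, 4.4225, 2.8056, 0.3400]

beam 1: φ=-90°, α=30°
  d=(0.8660,0.5000)  start (3,2)  tX=0.3349 tY=1.6600  stride 1/|dx|=1.1547 1/|dy|=2.0000
    cross x-line → (4,2), t=0.3349 (wall)
  → r_1 = 0.3349
beam 2: φ=-45°, α=75°
  d=(0.2588,0.9659)  start (3,2)  tX=1.1205 tY=0.8593  stride 1/|dx|=3.8637 1/|dy|=1.0353
    cross y-line → (3,3), t=0.8593
    cross x-line → (4,3), t=1.1205
    cross y-line → (4,4), t=1.8946
    cross y-line → (4,5), t=2.9298 (wall)
  → r_2 = 2.9298
beam 3: φ=0°, α=120°
  d=(-0.5000,0.8660)  start (3,2)  tX=1.4200 tY=0.9584  stride 1/|dx|=2.0000 1/|dy|=1.1547
    cross y-line → (3,3), t=0.9584
    cross x-line → (2,3), t=1.4200
    cross y-line → (2,4), t=2.1131
    cross y-line → (2,5), t=3.2678
    cross x-line → (1,5), t=3.4200
    cross y-line → (1,6), t=4.4225 (wall)
  → r_3 = 4.4225
beam 4: φ=45°, α=165°
  d=(-0.9659,0.2588)  start (3,2)  tX=0.7350 tY=3.2069  stride 1/|dx|=1.0353 1/|dy|=3.8637
    cross x-line → (2,2), t=0.7350
    cross x-line → (1,2), t=1.7703
    cross x-line → (0,2), t=2.8056 (wall)
  → r_4 = 2.8056
beam 5: φ=90°, α=210°
  d=(-0.8660,-0.5000)  start (3,2)  tX=0.8198 tY=0.3400  stride 1/|dx|=1.1547 1/|dy|=2.0000
    cross y-line → (3,1), t=0.3400 (wall)
  → r_5 = 0.3400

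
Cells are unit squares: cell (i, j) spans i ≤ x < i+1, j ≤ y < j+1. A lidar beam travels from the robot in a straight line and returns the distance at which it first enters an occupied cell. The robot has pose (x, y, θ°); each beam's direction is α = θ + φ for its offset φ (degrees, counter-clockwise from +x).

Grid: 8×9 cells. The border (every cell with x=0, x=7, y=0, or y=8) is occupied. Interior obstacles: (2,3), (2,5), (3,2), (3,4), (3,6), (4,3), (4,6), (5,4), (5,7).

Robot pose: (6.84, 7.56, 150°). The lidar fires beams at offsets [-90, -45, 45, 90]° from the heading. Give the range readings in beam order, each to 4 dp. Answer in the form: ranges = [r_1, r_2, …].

ranges = [0.3200, 0.4555, 0.8696, 2.9560]

beam 1: φ=-90°, α=60°
  d=(0.5000,0.8660)  start (6,7)  tX=0.3200 tY=0.5081  stride 1/|dx|=2.0000 1/|dy|=1.1547
    cross x-line → (7,7), t=0.3200 (wall)
  → r_1 = 0.3200
beam 2: φ=-45°, α=105°
  d=(-0.2588,0.9659)  start (6,7)  tX=3.2455 tY=0.4555  stride 1/|dx|=3.8637 1/|dy|=1.0353
    cross y-line → (6,8), t=0.4555 (wall)
  → r_2 = 0.4555
beam 3: φ=45°, α=195°
  d=(-0.9659,-0.2588)  start (6,7)  tX=0.8696 tY=2.1637  stride 1/|dx|=1.0353 1/|dy|=3.8637
    cross x-line → (5,7), t=0.8696 (wall)
  → r_3 = 0.8696
beam 4: φ=90°, α=240°
  d=(-0.5000,-0.8660)  start (6,7)  tX=1.6800 tY=0.6466  stride 1/|dx|=2.0000 1/|dy|=1.1547
    cross y-line → (6,6), t=0.6466
    cross x-line → (5,6), t=1.6800
    cross y-line → (5,5), t=1.8013
    cross y-line → (5,4), t=2.9560 (wall)
  → r_4 = 2.9560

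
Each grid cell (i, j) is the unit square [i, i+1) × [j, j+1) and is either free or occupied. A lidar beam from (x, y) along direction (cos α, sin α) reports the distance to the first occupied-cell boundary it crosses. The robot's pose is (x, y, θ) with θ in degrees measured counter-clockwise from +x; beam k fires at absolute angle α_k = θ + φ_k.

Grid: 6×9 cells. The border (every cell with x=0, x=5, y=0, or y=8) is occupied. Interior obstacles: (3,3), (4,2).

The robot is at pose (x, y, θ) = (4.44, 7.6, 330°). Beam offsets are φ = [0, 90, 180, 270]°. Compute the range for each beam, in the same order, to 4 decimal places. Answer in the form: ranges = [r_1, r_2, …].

ranges = [0.6466, 0.4619, 0.8000, 6.8800]

beam 1: φ=0°, α=330°
  cosα=0.8660 sinα=-0.5000 | (4,7) | tMaxX 0.6466 tMaxY 1.2000 | tΔX 1.1547 tΔY 2.0000
    t=0.6466 [x] (5,7) — stop
  → r_1 = 0.6466
beam 2: φ=90°, α=60°
  cosα=0.5000 sinα=0.8660 | (4,7) | tMaxX 1.1200 tMaxY 0.4619 | tΔX 2.0000 tΔY 1.1547
    t=0.4619 [y] (4,8) — stop
  → r_2 = 0.4619
beam 3: φ=180°, α=150°
  cosα=-0.8660 sinα=0.5000 | (4,7) | tMaxX 0.5081 tMaxY 0.8000 | tΔX 1.1547 tΔY 2.0000
    t=0.5081 [x] (3,7)
    t=0.8000 [y] (3,8) — stop
  → r_3 = 0.8000
beam 4: φ=270°, α=240°
  cosα=-0.5000 sinα=-0.8660 | (4,7) | tMaxX 0.8800 tMaxY 0.6928 | tΔX 2.0000 tΔY 1.1547
    t=0.6928 [y] (4,6)
    t=0.8800 [x] (3,6)
    t=1.8475 [y] (3,5)
    t=2.8800 [x] (2,5)
    t=3.0022 [y] (2,4)
    t=4.1569 [y] (2,3)
    t=4.8800 [x] (1,3)
    t=5.3116 [y] (1,2)
    t=6.4663 [y] (1,1)
    t=6.8800 [x] (0,1) — stop
  → r_4 = 6.8800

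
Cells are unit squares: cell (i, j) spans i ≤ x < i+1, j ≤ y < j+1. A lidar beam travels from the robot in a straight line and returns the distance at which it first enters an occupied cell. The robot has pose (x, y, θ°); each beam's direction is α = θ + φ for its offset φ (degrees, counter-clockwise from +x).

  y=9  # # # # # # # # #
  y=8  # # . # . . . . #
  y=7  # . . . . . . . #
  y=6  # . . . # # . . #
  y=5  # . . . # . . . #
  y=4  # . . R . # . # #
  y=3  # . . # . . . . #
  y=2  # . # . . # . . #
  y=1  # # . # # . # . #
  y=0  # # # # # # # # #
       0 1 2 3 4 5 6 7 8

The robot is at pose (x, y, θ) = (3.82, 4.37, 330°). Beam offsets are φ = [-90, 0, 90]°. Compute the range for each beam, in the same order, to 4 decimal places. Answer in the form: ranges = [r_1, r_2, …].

beam 1: φ=-90°, α=240°
  dir = (cos 240°, sin 240°) = (-0.5000, -0.8660); from cell (3,4)
  next x-line at t=1.6400, next y-line at t=0.4272; Δt_x=2.0000, Δt_y=1.1547
    y: enter (3,3) at t=0.4272 ← occupied
  → r_1 = 0.4272
beam 2: φ=0°, α=330°
  dir = (cos 330°, sin 330°) = (0.8660, -0.5000); from cell (3,4)
  next x-line at t=0.2078, next y-line at t=0.7400; Δt_x=1.1547, Δt_y=2.0000
    x: enter (4,4) at t=0.2078
    y: enter (4,3) at t=0.7400
    x: enter (5,3) at t=1.3625
    x: enter (6,3) at t=2.5172
    y: enter (6,2) at t=2.7400
    x: enter (7,2) at t=3.6719
    y: enter (7,1) at t=4.7400
    x: enter (8,1) at t=4.8266 ← occupied
  → r_2 = 4.8266
beam 3: φ=90°, α=60°
  dir = (cos 60°, sin 60°) = (0.5000, 0.8660); from cell (3,4)
  next x-line at t=0.3600, next y-line at t=0.7275; Δt_x=2.0000, Δt_y=1.1547
    x: enter (4,4) at t=0.3600
    y: enter (4,5) at t=0.7275 ← occupied
  → r_3 = 0.7275

ranges = [0.4272, 4.8266, 0.7275]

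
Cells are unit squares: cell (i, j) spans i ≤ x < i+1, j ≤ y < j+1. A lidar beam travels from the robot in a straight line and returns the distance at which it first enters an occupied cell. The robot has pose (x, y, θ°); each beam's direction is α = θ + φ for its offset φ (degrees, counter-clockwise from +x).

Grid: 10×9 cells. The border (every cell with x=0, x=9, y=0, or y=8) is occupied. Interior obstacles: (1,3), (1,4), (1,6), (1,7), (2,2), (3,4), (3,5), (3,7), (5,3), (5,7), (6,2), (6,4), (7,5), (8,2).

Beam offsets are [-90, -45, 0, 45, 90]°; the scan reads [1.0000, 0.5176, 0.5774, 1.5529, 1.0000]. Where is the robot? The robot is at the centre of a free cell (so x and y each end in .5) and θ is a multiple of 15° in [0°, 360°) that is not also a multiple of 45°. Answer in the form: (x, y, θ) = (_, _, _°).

Enumerate (i+0.5, j+0.5, θ) over the 42 free cells and 16 admissible headings. For each, cast all 5 beams and compare to the given ranges.
  (2.5, 3.5, 300°): beam 1 = 0.5774 ≠ 1.0000 ✗
  (8.5, 6.5, 240°): beam 1 = 2.8868 ≠ 1.0000 ✗
  (6.5, 7.5, 15°): beam 1 = 1.9319 ≠ 1.0000 ✗
  (6.5, 7.5, 240°): beam 1 = 0.5774 ≠ 1.0000 ✗
  …
  (7.5, 1.5, 300°): r_1=1.0000, r_2=0.5176, r_3=0.5774, r_4=1.5529, r_5=1.0000 — all match ✓
Unique over the lattice → pose = (7.5, 1.5, 300°).

(x, y, θ) = (7.5, 1.5, 300°)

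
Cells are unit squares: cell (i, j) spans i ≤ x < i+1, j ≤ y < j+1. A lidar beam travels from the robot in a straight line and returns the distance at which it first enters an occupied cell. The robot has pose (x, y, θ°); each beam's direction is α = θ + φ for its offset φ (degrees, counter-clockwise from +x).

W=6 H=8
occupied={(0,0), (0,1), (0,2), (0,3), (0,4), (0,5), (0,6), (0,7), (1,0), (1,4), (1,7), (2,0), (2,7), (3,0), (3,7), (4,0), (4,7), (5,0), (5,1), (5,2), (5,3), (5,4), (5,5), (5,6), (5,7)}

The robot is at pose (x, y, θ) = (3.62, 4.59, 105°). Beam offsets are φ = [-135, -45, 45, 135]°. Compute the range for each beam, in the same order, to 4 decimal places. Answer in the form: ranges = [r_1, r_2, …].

beam 1: φ=-135°, α=330°
  cosα=0.8660 sinα=-0.5000 | (3,4) | tMaxX 0.4388 tMaxY 1.1800 | tΔX 1.1547 tΔY 2.0000
    t=0.4388 [x] (4,4)
    t=1.1800 [y] (4,3)
    t=1.5935 [x] (5,3) — stop
  → r_1 = 1.5935
beam 2: φ=-45°, α=60°
  cosα=0.5000 sinα=0.8660 | (3,4) | tMaxX 0.7600 tMaxY 0.4734 | tΔX 2.0000 tΔY 1.1547
    t=0.4734 [y] (3,5)
    t=0.7600 [x] (4,5)
    t=1.6281 [y] (4,6)
    t=2.7600 [x] (5,6) — stop
  → r_2 = 2.7600
beam 3: φ=45°, α=150°
  cosα=-0.8660 sinα=0.5000 | (3,4) | tMaxX 0.7159 tMaxY 0.8200 | tΔX 1.1547 tΔY 2.0000
    t=0.7159 [x] (2,4)
    t=0.8200 [y] (2,5)
    t=1.8706 [x] (1,5)
    t=2.8200 [y] (1,6)
    t=3.0253 [x] (0,6) — stop
  → r_3 = 3.0253
beam 4: φ=135°, α=240°
  cosα=-0.5000 sinα=-0.8660 | (3,4) | tMaxX 1.2400 tMaxY 0.6813 | tΔX 2.0000 tΔY 1.1547
    t=0.6813 [y] (3,3)
    t=1.2400 [x] (2,3)
    t=1.8360 [y] (2,2)
    t=2.9907 [y] (2,1)
    t=3.2400 [x] (1,1)
    t=4.1454 [y] (1,0) — stop
  → r_4 = 4.1454

ranges = [1.5935, 2.7600, 3.0253, 4.1454]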